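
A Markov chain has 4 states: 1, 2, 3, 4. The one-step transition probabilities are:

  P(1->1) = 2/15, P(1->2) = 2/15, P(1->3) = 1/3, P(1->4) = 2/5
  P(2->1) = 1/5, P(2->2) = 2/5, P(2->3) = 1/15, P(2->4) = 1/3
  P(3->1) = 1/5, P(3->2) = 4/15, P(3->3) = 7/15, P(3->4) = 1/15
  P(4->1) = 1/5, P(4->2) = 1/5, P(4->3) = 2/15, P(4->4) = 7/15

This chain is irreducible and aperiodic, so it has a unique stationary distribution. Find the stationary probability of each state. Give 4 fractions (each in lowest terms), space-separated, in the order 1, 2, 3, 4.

The stationary distribution satisfies pi = pi * P, i.e.:
  pi_1 = 2/15*pi_1 + 1/5*pi_2 + 1/5*pi_3 + 1/5*pi_4
  pi_2 = 2/15*pi_1 + 2/5*pi_2 + 4/15*pi_3 + 1/5*pi_4
  pi_3 = 1/3*pi_1 + 1/15*pi_2 + 7/15*pi_3 + 2/15*pi_4
  pi_4 = 2/5*pi_1 + 1/3*pi_2 + 1/15*pi_3 + 7/15*pi_4
with normalization: pi_1 + pi_2 + pi_3 + pi_4 = 1.

Using the first 3 balance equations plus normalization, the linear system A*pi = b is:
  [-13/15, 1/5, 1/5, 1/5] . pi = 0
  [2/15, -3/5, 4/15, 1/5] . pi = 0
  [1/3, 1/15, -8/15, 2/15] . pi = 0
  [1, 1, 1, 1] . pi = 1

Solving yields:
  pi_1 = 3/16
  pi_2 = 491/1936
  pi_3 = 447/1936
  pi_4 = 635/1936

Verification (pi * P):
  3/16*2/15 + 491/1936*1/5 + 447/1936*1/5 + 635/1936*1/5 = 3/16 = pi_1  (ok)
  3/16*2/15 + 491/1936*2/5 + 447/1936*4/15 + 635/1936*1/5 = 491/1936 = pi_2  (ok)
  3/16*1/3 + 491/1936*1/15 + 447/1936*7/15 + 635/1936*2/15 = 447/1936 = pi_3  (ok)
  3/16*2/5 + 491/1936*1/3 + 447/1936*1/15 + 635/1936*7/15 = 635/1936 = pi_4  (ok)

Answer: 3/16 491/1936 447/1936 635/1936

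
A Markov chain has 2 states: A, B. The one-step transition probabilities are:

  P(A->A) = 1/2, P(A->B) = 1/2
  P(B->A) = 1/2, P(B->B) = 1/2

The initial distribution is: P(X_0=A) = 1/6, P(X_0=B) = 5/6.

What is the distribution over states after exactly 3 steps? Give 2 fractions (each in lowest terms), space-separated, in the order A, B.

Propagating the distribution step by step (d_{t+1} = d_t * P):
d_0 = (A=1/6, B=5/6)
  d_1[A] = 1/6*1/2 + 5/6*1/2 = 1/2
  d_1[B] = 1/6*1/2 + 5/6*1/2 = 1/2
d_1 = (A=1/2, B=1/2)
  d_2[A] = 1/2*1/2 + 1/2*1/2 = 1/2
  d_2[B] = 1/2*1/2 + 1/2*1/2 = 1/2
d_2 = (A=1/2, B=1/2)
  d_3[A] = 1/2*1/2 + 1/2*1/2 = 1/2
  d_3[B] = 1/2*1/2 + 1/2*1/2 = 1/2
d_3 = (A=1/2, B=1/2)

Answer: 1/2 1/2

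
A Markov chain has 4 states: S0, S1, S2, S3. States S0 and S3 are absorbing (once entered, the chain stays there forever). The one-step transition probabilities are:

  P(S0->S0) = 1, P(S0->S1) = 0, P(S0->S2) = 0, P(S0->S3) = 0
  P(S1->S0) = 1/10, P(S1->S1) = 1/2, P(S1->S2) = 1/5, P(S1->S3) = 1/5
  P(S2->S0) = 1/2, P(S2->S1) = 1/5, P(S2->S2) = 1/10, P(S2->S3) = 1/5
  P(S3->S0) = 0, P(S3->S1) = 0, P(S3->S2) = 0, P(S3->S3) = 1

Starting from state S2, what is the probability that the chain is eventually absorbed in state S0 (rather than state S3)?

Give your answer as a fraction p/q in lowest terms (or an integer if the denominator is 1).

Answer: 27/41

Derivation:
Let a_i = P(absorbed in S0 | start in state i).
Boundary conditions: a_S0 = 1, a_S3 = 0.
For each transient state i, a_i = sum_j P(i->j) * a_j:
  a_S1 = 1/10*a_S0 + 1/2*a_S1 + 1/5*a_S2 + 1/5*a_S3
  a_S2 = 1/2*a_S0 + 1/5*a_S1 + 1/10*a_S2 + 1/5*a_S3

Substituting a_S0 = 1 and a_S3 = 0, rearrange to (I - Q) a = r where r[i] = P(i -> S0):
  [1/2, -1/5] . (a_S1, a_S2) = 1/10
  [-1/5, 9/10] . (a_S1, a_S2) = 1/2

Solving yields:
  a_S1 = 19/41
  a_S2 = 27/41

Starting state is S2, so the absorption probability is a_S2 = 27/41.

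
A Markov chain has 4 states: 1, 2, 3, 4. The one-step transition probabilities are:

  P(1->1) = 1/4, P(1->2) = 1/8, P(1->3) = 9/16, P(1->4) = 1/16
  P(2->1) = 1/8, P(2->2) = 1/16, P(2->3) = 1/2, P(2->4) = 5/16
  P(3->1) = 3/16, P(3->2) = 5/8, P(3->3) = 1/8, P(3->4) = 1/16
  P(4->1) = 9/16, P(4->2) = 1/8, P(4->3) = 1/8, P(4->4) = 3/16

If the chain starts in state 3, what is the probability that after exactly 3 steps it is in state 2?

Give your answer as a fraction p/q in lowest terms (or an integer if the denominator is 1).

Answer: 689/2048

Derivation:
Computing P^3 by repeated multiplication:
P^1 =
  1: [1/4, 1/8, 9/16, 1/16]
  2: [1/8, 1/16, 1/2, 5/16]
  3: [3/16, 5/8, 1/8, 1/16]
  4: [9/16, 1/8, 1/8, 3/16]
P^2 =
  1: [7/32, 51/128, 9/32, 13/128]
  2: [79/256, 95/256, 13/64, 15/128]
  3: [47/256, 19/128, 113/256, 29/128]
  4: [73/256, 23/128, 107/256, 15/128]
P^3 =
  1: [439/2048, 493/2048, 379/1024, 179/1024]
  2: [233/1024, 833/4096, 1635/4096, 87/512]
  3: [1125/4096, 689/2048, 1069/4096, 131/1024]
  4: [975/4096, 661/2048, 1299/4096, 125/1024]

(P^3)[3 -> 2] = 689/2048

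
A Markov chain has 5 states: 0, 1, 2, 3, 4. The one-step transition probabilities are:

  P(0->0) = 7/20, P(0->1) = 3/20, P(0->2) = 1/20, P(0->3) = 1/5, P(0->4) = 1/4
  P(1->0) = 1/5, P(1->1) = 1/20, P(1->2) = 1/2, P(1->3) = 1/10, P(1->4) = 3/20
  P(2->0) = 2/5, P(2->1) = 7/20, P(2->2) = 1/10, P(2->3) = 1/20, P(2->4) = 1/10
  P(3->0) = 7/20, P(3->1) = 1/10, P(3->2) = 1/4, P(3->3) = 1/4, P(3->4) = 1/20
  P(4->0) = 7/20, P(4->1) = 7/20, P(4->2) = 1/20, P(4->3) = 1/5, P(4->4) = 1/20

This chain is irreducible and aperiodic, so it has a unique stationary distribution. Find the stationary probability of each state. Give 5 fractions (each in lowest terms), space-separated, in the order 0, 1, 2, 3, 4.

Answer: 30367/91818 8584/45909 8059/45909 7489/45909 13187/91818

Derivation:
The stationary distribution satisfies pi = pi * P, i.e.:
  pi_0 = 7/20*pi_0 + 1/5*pi_1 + 2/5*pi_2 + 7/20*pi_3 + 7/20*pi_4
  pi_1 = 3/20*pi_0 + 1/20*pi_1 + 7/20*pi_2 + 1/10*pi_3 + 7/20*pi_4
  pi_2 = 1/20*pi_0 + 1/2*pi_1 + 1/10*pi_2 + 1/4*pi_3 + 1/20*pi_4
  pi_3 = 1/5*pi_0 + 1/10*pi_1 + 1/20*pi_2 + 1/4*pi_3 + 1/5*pi_4
  pi_4 = 1/4*pi_0 + 3/20*pi_1 + 1/10*pi_2 + 1/20*pi_3 + 1/20*pi_4
with normalization: pi_0 + pi_1 + pi_2 + pi_3 + pi_4 = 1.

Using the first 4 balance equations plus normalization, the linear system A*pi = b is:
  [-13/20, 1/5, 2/5, 7/20, 7/20] . pi = 0
  [3/20, -19/20, 7/20, 1/10, 7/20] . pi = 0
  [1/20, 1/2, -9/10, 1/4, 1/20] . pi = 0
  [1/5, 1/10, 1/20, -3/4, 1/5] . pi = 0
  [1, 1, 1, 1, 1] . pi = 1

Solving yields:
  pi_0 = 30367/91818
  pi_1 = 8584/45909
  pi_2 = 8059/45909
  pi_3 = 7489/45909
  pi_4 = 13187/91818

Verification (pi * P):
  30367/91818*7/20 + 8584/45909*1/5 + 8059/45909*2/5 + 7489/45909*7/20 + 13187/91818*7/20 = 30367/91818 = pi_0  (ok)
  30367/91818*3/20 + 8584/45909*1/20 + 8059/45909*7/20 + 7489/45909*1/10 + 13187/91818*7/20 = 8584/45909 = pi_1  (ok)
  30367/91818*1/20 + 8584/45909*1/2 + 8059/45909*1/10 + 7489/45909*1/4 + 13187/91818*1/20 = 8059/45909 = pi_2  (ok)
  30367/91818*1/5 + 8584/45909*1/10 + 8059/45909*1/20 + 7489/45909*1/4 + 13187/91818*1/5 = 7489/45909 = pi_3  (ok)
  30367/91818*1/4 + 8584/45909*3/20 + 8059/45909*1/10 + 7489/45909*1/20 + 13187/91818*1/20 = 13187/91818 = pi_4  (ok)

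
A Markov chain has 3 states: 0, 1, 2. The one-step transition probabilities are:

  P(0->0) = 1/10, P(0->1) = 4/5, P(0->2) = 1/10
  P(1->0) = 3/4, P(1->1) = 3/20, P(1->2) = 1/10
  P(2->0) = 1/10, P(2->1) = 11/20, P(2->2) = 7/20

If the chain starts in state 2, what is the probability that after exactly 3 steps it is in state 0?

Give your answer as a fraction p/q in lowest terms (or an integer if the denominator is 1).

Answer: 1323/4000

Derivation:
Computing P^3 by repeated multiplication:
P^1 =
  0: [1/10, 4/5, 1/10]
  1: [3/4, 3/20, 1/10]
  2: [1/10, 11/20, 7/20]
P^2 =
  0: [31/50, 51/200, 1/8]
  1: [79/400, 271/400, 1/8]
  2: [183/400, 71/200, 3/16]
P^3 =
  0: [1063/4000, 603/1000, 21/160]
  1: [4323/8000, 2627/8000, 21/160]
  2: [1323/4000, 4179/8000, 47/320]

(P^3)[2 -> 0] = 1323/4000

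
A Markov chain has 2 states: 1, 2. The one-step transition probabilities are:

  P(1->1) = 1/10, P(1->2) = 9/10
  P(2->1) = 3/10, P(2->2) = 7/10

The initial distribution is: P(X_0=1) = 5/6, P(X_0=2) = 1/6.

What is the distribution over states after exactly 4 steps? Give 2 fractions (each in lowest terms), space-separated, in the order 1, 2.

Propagating the distribution step by step (d_{t+1} = d_t * P):
d_0 = (1=5/6, 2=1/6)
  d_1[1] = 5/6*1/10 + 1/6*3/10 = 2/15
  d_1[2] = 5/6*9/10 + 1/6*7/10 = 13/15
d_1 = (1=2/15, 2=13/15)
  d_2[1] = 2/15*1/10 + 13/15*3/10 = 41/150
  d_2[2] = 2/15*9/10 + 13/15*7/10 = 109/150
d_2 = (1=41/150, 2=109/150)
  d_3[1] = 41/150*1/10 + 109/150*3/10 = 92/375
  d_3[2] = 41/150*9/10 + 109/150*7/10 = 283/375
d_3 = (1=92/375, 2=283/375)
  d_4[1] = 92/375*1/10 + 283/375*3/10 = 941/3750
  d_4[2] = 92/375*9/10 + 283/375*7/10 = 2809/3750
d_4 = (1=941/3750, 2=2809/3750)

Answer: 941/3750 2809/3750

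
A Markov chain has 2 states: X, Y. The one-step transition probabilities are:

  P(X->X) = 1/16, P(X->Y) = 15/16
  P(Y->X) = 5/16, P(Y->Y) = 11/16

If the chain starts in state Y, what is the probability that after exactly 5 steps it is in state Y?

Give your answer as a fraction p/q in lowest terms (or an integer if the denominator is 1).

Computing P^5 by repeated multiplication:
P^1 =
  X: [1/16, 15/16]
  Y: [5/16, 11/16]
P^2 =
  X: [19/64, 45/64]
  Y: [15/64, 49/64]
P^3 =
  X: [61/256, 195/256]
  Y: [65/256, 191/256]
P^4 =
  X: [259/1024, 765/1024]
  Y: [255/1024, 769/1024]
P^5 =
  X: [1021/4096, 3075/4096]
  Y: [1025/4096, 3071/4096]

(P^5)[Y -> Y] = 3071/4096

Answer: 3071/4096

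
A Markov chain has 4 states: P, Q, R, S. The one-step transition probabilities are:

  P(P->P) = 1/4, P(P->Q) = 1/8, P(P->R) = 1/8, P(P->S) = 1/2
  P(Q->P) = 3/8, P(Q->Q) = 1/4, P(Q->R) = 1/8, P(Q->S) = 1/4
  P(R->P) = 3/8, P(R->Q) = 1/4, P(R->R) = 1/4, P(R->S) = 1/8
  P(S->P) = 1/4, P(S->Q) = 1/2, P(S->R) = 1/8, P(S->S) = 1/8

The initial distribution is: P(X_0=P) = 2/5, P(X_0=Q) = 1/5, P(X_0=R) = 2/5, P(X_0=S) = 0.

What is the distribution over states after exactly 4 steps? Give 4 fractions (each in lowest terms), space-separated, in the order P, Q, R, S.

Answer: 3103/10240 2867/10240 2927/20480 5613/20480

Derivation:
Propagating the distribution step by step (d_{t+1} = d_t * P):
d_0 = (P=2/5, Q=1/5, R=2/5, S=0)
  d_1[P] = 2/5*1/4 + 1/5*3/8 + 2/5*3/8 + 0*1/4 = 13/40
  d_1[Q] = 2/5*1/8 + 1/5*1/4 + 2/5*1/4 + 0*1/2 = 1/5
  d_1[R] = 2/5*1/8 + 1/5*1/8 + 2/5*1/4 + 0*1/8 = 7/40
  d_1[S] = 2/5*1/2 + 1/5*1/4 + 2/5*1/8 + 0*1/8 = 3/10
d_1 = (P=13/40, Q=1/5, R=7/40, S=3/10)
  d_2[P] = 13/40*1/4 + 1/5*3/8 + 7/40*3/8 + 3/10*1/4 = 19/64
  d_2[Q] = 13/40*1/8 + 1/5*1/4 + 7/40*1/4 + 3/10*1/2 = 91/320
  d_2[R] = 13/40*1/8 + 1/5*1/8 + 7/40*1/4 + 3/10*1/8 = 47/320
  d_2[S] = 13/40*1/2 + 1/5*1/4 + 7/40*1/8 + 3/10*1/8 = 87/320
d_2 = (P=19/64, Q=91/320, R=47/320, S=87/320)
  d_3[P] = 19/64*1/4 + 91/320*3/8 + 47/320*3/8 + 87/320*1/4 = 389/1280
  d_3[Q] = 19/64*1/8 + 91/320*1/4 + 47/320*1/4 + 87/320*1/2 = 719/2560
  d_3[R] = 19/64*1/8 + 91/320*1/8 + 47/320*1/4 + 87/320*1/8 = 367/2560
  d_3[S] = 19/64*1/2 + 91/320*1/4 + 47/320*1/8 + 87/320*1/8 = 87/320
d_3 = (P=389/1280, Q=719/2560, R=367/2560, S=87/320)
  d_4[P] = 389/1280*1/4 + 719/2560*3/8 + 367/2560*3/8 + 87/320*1/4 = 3103/10240
  d_4[Q] = 389/1280*1/8 + 719/2560*1/4 + 367/2560*1/4 + 87/320*1/2 = 2867/10240
  d_4[R] = 389/1280*1/8 + 719/2560*1/8 + 367/2560*1/4 + 87/320*1/8 = 2927/20480
  d_4[S] = 389/1280*1/2 + 719/2560*1/4 + 367/2560*1/8 + 87/320*1/8 = 5613/20480
d_4 = (P=3103/10240, Q=2867/10240, R=2927/20480, S=5613/20480)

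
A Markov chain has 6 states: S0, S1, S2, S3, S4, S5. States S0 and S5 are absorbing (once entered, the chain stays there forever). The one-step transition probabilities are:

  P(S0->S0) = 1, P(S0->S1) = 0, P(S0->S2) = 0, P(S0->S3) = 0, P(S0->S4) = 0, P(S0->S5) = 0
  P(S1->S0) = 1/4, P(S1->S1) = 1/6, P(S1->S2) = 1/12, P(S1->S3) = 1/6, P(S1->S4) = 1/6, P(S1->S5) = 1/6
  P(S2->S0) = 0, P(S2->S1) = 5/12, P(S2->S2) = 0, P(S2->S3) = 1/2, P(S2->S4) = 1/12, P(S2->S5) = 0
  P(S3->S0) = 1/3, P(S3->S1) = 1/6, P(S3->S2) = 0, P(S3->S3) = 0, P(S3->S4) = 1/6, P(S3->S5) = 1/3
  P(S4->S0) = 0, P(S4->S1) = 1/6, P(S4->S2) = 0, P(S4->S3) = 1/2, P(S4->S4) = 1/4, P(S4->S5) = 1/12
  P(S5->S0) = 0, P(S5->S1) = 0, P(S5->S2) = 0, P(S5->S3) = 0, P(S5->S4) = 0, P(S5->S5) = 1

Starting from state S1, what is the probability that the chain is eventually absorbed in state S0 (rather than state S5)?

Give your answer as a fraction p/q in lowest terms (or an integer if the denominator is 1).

Answer: 214/395

Derivation:
Let a_i = P(absorbed in S0 | start in state i).
Boundary conditions: a_S0 = 1, a_S5 = 0.
For each transient state i, a_i = sum_j P(i->j) * a_j:
  a_S1 = 1/4*a_S0 + 1/6*a_S1 + 1/12*a_S2 + 1/6*a_S3 + 1/6*a_S4 + 1/6*a_S5
  a_S2 = 0*a_S0 + 5/12*a_S1 + 0*a_S2 + 1/2*a_S3 + 1/12*a_S4 + 0*a_S5
  a_S3 = 1/3*a_S0 + 1/6*a_S1 + 0*a_S2 + 0*a_S3 + 1/6*a_S4 + 1/3*a_S5
  a_S4 = 0*a_S0 + 1/6*a_S1 + 0*a_S2 + 1/2*a_S3 + 1/4*a_S4 + 1/12*a_S5

Substituting a_S0 = 1 and a_S5 = 0, rearrange to (I - Q) a = r where r[i] = P(i -> S0):
  [5/6, -1/12, -1/6, -1/6] . (a_S1, a_S2, a_S3, a_S4) = 1/4
  [-5/12, 1, -1/2, -1/12] . (a_S1, a_S2, a_S3, a_S4) = 0
  [-1/6, 0, 1, -1/6] . (a_S1, a_S2, a_S3, a_S4) = 1/3
  [-1/6, 0, -1/2, 3/4] . (a_S1, a_S2, a_S3, a_S4) = 0

Solving yields:
  a_S1 = 214/395
  a_S2 = 608/1185
  a_S3 = 1183/2370
  a_S4 = 179/395

Starting state is S1, so the absorption probability is a_S1 = 214/395.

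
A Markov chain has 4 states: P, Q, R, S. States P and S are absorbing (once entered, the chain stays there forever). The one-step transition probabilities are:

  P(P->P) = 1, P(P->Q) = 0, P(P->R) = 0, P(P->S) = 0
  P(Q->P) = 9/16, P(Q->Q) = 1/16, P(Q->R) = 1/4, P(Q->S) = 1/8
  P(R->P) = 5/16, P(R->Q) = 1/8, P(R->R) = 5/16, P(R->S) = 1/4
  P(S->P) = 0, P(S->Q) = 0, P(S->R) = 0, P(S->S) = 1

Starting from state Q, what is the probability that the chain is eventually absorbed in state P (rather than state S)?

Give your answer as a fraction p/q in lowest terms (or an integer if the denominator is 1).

Answer: 119/157

Derivation:
Let a_i = P(absorbed in P | start in state i).
Boundary conditions: a_P = 1, a_S = 0.
For each transient state i, a_i = sum_j P(i->j) * a_j:
  a_Q = 9/16*a_P + 1/16*a_Q + 1/4*a_R + 1/8*a_S
  a_R = 5/16*a_P + 1/8*a_Q + 5/16*a_R + 1/4*a_S

Substituting a_P = 1 and a_S = 0, rearrange to (I - Q) a = r where r[i] = P(i -> P):
  [15/16, -1/4] . (a_Q, a_R) = 9/16
  [-1/8, 11/16] . (a_Q, a_R) = 5/16

Solving yields:
  a_Q = 119/157
  a_R = 93/157

Starting state is Q, so the absorption probability is a_Q = 119/157.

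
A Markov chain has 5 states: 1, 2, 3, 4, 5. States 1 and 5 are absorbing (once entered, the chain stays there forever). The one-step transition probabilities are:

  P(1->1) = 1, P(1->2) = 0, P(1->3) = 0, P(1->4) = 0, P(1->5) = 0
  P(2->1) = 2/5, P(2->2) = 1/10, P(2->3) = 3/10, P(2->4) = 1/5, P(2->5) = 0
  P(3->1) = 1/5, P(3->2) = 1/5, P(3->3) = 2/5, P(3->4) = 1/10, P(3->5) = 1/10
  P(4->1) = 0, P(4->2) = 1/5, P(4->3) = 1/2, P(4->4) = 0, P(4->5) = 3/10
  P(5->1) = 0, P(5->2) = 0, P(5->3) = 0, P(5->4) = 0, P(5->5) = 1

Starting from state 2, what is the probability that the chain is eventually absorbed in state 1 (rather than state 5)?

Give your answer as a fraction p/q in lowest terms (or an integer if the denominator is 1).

Answer: 60/77

Derivation:
Let a_i = P(absorbed in 1 | start in state i).
Boundary conditions: a_1 = 1, a_5 = 0.
For each transient state i, a_i = sum_j P(i->j) * a_j:
  a_2 = 2/5*a_1 + 1/10*a_2 + 3/10*a_3 + 1/5*a_4 + 0*a_5
  a_3 = 1/5*a_1 + 1/5*a_2 + 2/5*a_3 + 1/10*a_4 + 1/10*a_5
  a_4 = 0*a_1 + 1/5*a_2 + 1/2*a_3 + 0*a_4 + 3/10*a_5

Substituting a_1 = 1 and a_5 = 0, rearrange to (I - Q) a = r where r[i] = P(i -> 1):
  [9/10, -3/10, -1/5] . (a_2, a_3, a_4) = 2/5
  [-1/5, 3/5, -1/10] . (a_2, a_3, a_4) = 1/5
  [-1/5, -1/2, 1] . (a_2, a_3, a_4) = 0

Solving yields:
  a_2 = 60/77
  a_3 = 52/77
  a_4 = 38/77

Starting state is 2, so the absorption probability is a_2 = 60/77.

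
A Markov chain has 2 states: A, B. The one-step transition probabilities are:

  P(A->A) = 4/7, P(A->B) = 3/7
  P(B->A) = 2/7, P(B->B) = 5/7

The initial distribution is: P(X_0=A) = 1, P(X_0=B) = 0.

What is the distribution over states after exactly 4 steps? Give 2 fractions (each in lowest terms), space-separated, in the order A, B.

Answer: 970/2401 1431/2401

Derivation:
Propagating the distribution step by step (d_{t+1} = d_t * P):
d_0 = (A=1, B=0)
  d_1[A] = 1*4/7 + 0*2/7 = 4/7
  d_1[B] = 1*3/7 + 0*5/7 = 3/7
d_1 = (A=4/7, B=3/7)
  d_2[A] = 4/7*4/7 + 3/7*2/7 = 22/49
  d_2[B] = 4/7*3/7 + 3/7*5/7 = 27/49
d_2 = (A=22/49, B=27/49)
  d_3[A] = 22/49*4/7 + 27/49*2/7 = 142/343
  d_3[B] = 22/49*3/7 + 27/49*5/7 = 201/343
d_3 = (A=142/343, B=201/343)
  d_4[A] = 142/343*4/7 + 201/343*2/7 = 970/2401
  d_4[B] = 142/343*3/7 + 201/343*5/7 = 1431/2401
d_4 = (A=970/2401, B=1431/2401)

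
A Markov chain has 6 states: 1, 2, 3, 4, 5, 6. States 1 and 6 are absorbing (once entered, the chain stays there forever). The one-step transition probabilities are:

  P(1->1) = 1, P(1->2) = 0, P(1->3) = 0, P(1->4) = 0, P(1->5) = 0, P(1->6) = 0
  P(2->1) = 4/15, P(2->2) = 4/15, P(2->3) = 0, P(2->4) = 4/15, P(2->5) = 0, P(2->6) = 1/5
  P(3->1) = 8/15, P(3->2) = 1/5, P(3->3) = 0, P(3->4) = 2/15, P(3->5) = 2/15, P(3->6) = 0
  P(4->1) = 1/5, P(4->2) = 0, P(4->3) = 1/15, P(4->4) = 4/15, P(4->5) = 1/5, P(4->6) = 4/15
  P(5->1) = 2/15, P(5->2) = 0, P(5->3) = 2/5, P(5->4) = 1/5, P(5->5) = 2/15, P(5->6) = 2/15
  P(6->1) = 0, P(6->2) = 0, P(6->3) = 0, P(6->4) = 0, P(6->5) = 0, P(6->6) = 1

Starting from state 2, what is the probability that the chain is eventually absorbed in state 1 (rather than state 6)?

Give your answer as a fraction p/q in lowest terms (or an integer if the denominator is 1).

Let a_i = P(absorbed in 1 | start in state i).
Boundary conditions: a_1 = 1, a_6 = 0.
For each transient state i, a_i = sum_j P(i->j) * a_j:
  a_2 = 4/15*a_1 + 4/15*a_2 + 0*a_3 + 4/15*a_4 + 0*a_5 + 1/5*a_6
  a_3 = 8/15*a_1 + 1/5*a_2 + 0*a_3 + 2/15*a_4 + 2/15*a_5 + 0*a_6
  a_4 = 1/5*a_1 + 0*a_2 + 1/15*a_3 + 4/15*a_4 + 1/5*a_5 + 4/15*a_6
  a_5 = 2/15*a_1 + 0*a_2 + 2/5*a_3 + 1/5*a_4 + 2/15*a_5 + 2/15*a_6

Substituting a_1 = 1 and a_6 = 0, rearrange to (I - Q) a = r where r[i] = P(i -> 1):
  [11/15, 0, -4/15, 0] . (a_2, a_3, a_4, a_5) = 4/15
  [-1/5, 1, -2/15, -2/15] . (a_2, a_3, a_4, a_5) = 8/15
  [0, -1/15, 11/15, -1/5] . (a_2, a_3, a_4, a_5) = 1/5
  [0, -2/5, -1/5, 13/15] . (a_2, a_3, a_4, a_5) = 2/15

Solving yields:
  a_2 = 5402/9769
  a_3 = 7806/9769
  a_4 = 10173/19538
  a_5 = 12559/19538

Starting state is 2, so the absorption probability is a_2 = 5402/9769.

Answer: 5402/9769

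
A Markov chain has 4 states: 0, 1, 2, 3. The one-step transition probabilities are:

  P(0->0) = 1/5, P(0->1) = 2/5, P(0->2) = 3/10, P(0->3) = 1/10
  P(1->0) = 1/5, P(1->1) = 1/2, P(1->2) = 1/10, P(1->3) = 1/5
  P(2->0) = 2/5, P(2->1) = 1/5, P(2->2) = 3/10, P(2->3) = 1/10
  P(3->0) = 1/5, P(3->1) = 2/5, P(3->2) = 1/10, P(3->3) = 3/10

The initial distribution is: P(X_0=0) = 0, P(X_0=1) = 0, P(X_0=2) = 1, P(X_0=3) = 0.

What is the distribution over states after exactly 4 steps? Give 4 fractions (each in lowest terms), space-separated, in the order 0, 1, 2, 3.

Propagating the distribution step by step (d_{t+1} = d_t * P):
d_0 = (0=0, 1=0, 2=1, 3=0)
  d_1[0] = 0*1/5 + 0*1/5 + 1*2/5 + 0*1/5 = 2/5
  d_1[1] = 0*2/5 + 0*1/2 + 1*1/5 + 0*2/5 = 1/5
  d_1[2] = 0*3/10 + 0*1/10 + 1*3/10 + 0*1/10 = 3/10
  d_1[3] = 0*1/10 + 0*1/5 + 1*1/10 + 0*3/10 = 1/10
d_1 = (0=2/5, 1=1/5, 2=3/10, 3=1/10)
  d_2[0] = 2/5*1/5 + 1/5*1/5 + 3/10*2/5 + 1/10*1/5 = 13/50
  d_2[1] = 2/5*2/5 + 1/5*1/2 + 3/10*1/5 + 1/10*2/5 = 9/25
  d_2[2] = 2/5*3/10 + 1/5*1/10 + 3/10*3/10 + 1/10*1/10 = 6/25
  d_2[3] = 2/5*1/10 + 1/5*1/5 + 3/10*1/10 + 1/10*3/10 = 7/50
d_2 = (0=13/50, 1=9/25, 2=6/25, 3=7/50)
  d_3[0] = 13/50*1/5 + 9/25*1/5 + 6/25*2/5 + 7/50*1/5 = 31/125
  d_3[1] = 13/50*2/5 + 9/25*1/2 + 6/25*1/5 + 7/50*2/5 = 97/250
  d_3[2] = 13/50*3/10 + 9/25*1/10 + 6/25*3/10 + 7/50*1/10 = 1/5
  d_3[3] = 13/50*1/10 + 9/25*1/5 + 6/25*1/10 + 7/50*3/10 = 41/250
d_3 = (0=31/125, 1=97/250, 2=1/5, 3=41/250)
  d_4[0] = 31/125*1/5 + 97/250*1/5 + 1/5*2/5 + 41/250*1/5 = 6/25
  d_4[1] = 31/125*2/5 + 97/250*1/2 + 1/5*1/5 + 41/250*2/5 = 997/2500
  d_4[2] = 31/125*3/10 + 97/250*1/10 + 1/5*3/10 + 41/250*1/10 = 237/1250
  d_4[3] = 31/125*1/10 + 97/250*1/5 + 1/5*1/10 + 41/250*3/10 = 429/2500
d_4 = (0=6/25, 1=997/2500, 2=237/1250, 3=429/2500)

Answer: 6/25 997/2500 237/1250 429/2500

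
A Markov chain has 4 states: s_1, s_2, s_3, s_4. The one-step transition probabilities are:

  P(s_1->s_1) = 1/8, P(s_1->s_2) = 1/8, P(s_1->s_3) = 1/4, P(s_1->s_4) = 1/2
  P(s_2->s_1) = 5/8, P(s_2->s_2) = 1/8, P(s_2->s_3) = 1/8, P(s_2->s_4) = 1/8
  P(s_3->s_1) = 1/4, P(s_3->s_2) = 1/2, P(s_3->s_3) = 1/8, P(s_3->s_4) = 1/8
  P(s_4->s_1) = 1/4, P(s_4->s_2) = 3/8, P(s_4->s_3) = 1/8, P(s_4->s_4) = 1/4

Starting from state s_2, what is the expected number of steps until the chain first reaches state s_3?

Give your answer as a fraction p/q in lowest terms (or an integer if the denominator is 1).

Answer: 744/125

Derivation:
Let h_i = expected steps to first reach s_3 from state i.
Boundary: h_s_3 = 0.
First-step equations for the other states:
  h_s_1 = 1 + 1/8*h_s_1 + 1/8*h_s_2 + 1/4*h_s_3 + 1/2*h_s_4
  h_s_2 = 1 + 5/8*h_s_1 + 1/8*h_s_2 + 1/8*h_s_3 + 1/8*h_s_4
  h_s_4 = 1 + 1/4*h_s_1 + 3/8*h_s_2 + 1/8*h_s_3 + 1/4*h_s_4

Substituting h_s_3 = 0 and rearranging gives the linear system (I - Q) h = 1:
  [7/8, -1/8, -1/2] . (h_s_1, h_s_2, h_s_4) = 1
  [-5/8, 7/8, -1/8] . (h_s_1, h_s_2, h_s_4) = 1
  [-1/4, -3/8, 3/4] . (h_s_1, h_s_2, h_s_4) = 1

Solving yields:
  h_s_1 = 688/125
  h_s_2 = 744/125
  h_s_4 = 768/125

Starting state is s_2, so the expected hitting time is h_s_2 = 744/125.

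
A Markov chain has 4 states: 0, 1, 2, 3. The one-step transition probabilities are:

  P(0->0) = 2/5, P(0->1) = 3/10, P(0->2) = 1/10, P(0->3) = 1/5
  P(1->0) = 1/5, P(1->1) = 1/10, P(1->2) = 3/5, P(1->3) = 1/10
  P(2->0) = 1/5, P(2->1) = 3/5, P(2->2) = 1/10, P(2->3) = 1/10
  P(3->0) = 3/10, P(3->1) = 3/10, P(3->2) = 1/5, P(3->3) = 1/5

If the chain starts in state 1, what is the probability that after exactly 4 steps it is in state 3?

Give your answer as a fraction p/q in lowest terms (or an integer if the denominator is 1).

Computing P^4 by repeated multiplication:
P^1 =
  0: [2/5, 3/10, 1/10, 1/5]
  1: [1/5, 1/10, 3/5, 1/10]
  2: [1/5, 3/5, 1/10, 1/10]
  3: [3/10, 3/10, 1/5, 1/5]
P^2 =
  0: [3/10, 27/100, 27/100, 4/25]
  1: [1/4, 23/50, 4/25, 13/100]
  2: [1/4, 21/100, 41/100, 13/100]
  3: [7/25, 3/10, 27/100, 3/20]
P^3 =
  0: [69/250, 327/1000, 251/1000, 73/500]
  1: [263/1000, 32/125, 343/1000, 69/500]
  2: [263/1000, 381/1000, 109/500, 69/500]
  3: [271/1000, 321/1000, 53/200, 143/1000]
P^4 =
  0: [1349/5000, 3099/10000, 2781/10000, 711/5000]
  1: [333/1250, 3517/10000, 1209/5000, 1401/10000]
  2: [333/1250, 723/2500, 3043/10000, 1401/10000]
  3: [537/2000, 3153/10000, 687/2500, 707/5000]

(P^4)[1 -> 3] = 1401/10000

Answer: 1401/10000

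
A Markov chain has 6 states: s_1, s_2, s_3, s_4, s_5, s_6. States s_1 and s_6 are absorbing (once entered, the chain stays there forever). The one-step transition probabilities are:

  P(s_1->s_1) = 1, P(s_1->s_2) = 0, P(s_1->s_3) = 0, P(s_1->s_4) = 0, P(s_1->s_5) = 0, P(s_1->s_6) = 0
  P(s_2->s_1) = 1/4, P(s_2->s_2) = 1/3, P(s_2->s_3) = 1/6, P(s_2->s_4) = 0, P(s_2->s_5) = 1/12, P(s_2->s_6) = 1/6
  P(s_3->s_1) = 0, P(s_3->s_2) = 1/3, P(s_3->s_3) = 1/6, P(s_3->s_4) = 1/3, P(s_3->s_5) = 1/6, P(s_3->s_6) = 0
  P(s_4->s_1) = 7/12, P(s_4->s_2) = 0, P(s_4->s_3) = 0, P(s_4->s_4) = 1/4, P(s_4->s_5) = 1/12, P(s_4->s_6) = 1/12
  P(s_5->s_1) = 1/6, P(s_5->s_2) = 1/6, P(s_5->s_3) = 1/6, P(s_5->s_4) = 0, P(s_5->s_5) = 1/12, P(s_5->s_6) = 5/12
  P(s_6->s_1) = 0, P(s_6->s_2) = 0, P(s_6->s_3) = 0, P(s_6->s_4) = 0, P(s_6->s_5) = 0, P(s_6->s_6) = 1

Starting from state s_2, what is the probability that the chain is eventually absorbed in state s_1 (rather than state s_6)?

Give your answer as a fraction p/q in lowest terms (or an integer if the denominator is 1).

Answer: 1889/3218

Derivation:
Let a_i = P(absorbed in s_1 | start in state i).
Boundary conditions: a_s_1 = 1, a_s_6 = 0.
For each transient state i, a_i = sum_j P(i->j) * a_j:
  a_s_2 = 1/4*a_s_1 + 1/3*a_s_2 + 1/6*a_s_3 + 0*a_s_4 + 1/12*a_s_5 + 1/6*a_s_6
  a_s_3 = 0*a_s_1 + 1/3*a_s_2 + 1/6*a_s_3 + 1/3*a_s_4 + 1/6*a_s_5 + 0*a_s_6
  a_s_4 = 7/12*a_s_1 + 0*a_s_2 + 0*a_s_3 + 1/4*a_s_4 + 1/12*a_s_5 + 1/12*a_s_6
  a_s_5 = 1/6*a_s_1 + 1/6*a_s_2 + 1/6*a_s_3 + 0*a_s_4 + 1/12*a_s_5 + 5/12*a_s_6

Substituting a_s_1 = 1 and a_s_6 = 0, rearrange to (I - Q) a = r where r[i] = P(i -> s_1):
  [2/3, -1/6, 0, -1/12] . (a_s_2, a_s_3, a_s_4, a_s_5) = 1/4
  [-1/3, 5/6, -1/3, -1/6] . (a_s_2, a_s_3, a_s_4, a_s_5) = 0
  [0, 0, 3/4, -1/12] . (a_s_2, a_s_3, a_s_4, a_s_5) = 7/12
  [-1/6, -1/6, 0, 11/12] . (a_s_2, a_s_3, a_s_4, a_s_5) = 1/6

Solving yields:
  a_s_2 = 1889/3218
  a_s_3 = 1038/1609
  a_s_4 = 1324/1609
  a_s_5 = 653/1609

Starting state is s_2, so the absorption probability is a_s_2 = 1889/3218.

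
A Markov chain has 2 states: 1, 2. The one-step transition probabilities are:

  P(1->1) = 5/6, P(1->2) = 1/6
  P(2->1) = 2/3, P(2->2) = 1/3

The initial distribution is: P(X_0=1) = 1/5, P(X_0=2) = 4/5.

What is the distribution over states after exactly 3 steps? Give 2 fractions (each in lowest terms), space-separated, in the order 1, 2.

Answer: 287/360 73/360

Derivation:
Propagating the distribution step by step (d_{t+1} = d_t * P):
d_0 = (1=1/5, 2=4/5)
  d_1[1] = 1/5*5/6 + 4/5*2/3 = 7/10
  d_1[2] = 1/5*1/6 + 4/5*1/3 = 3/10
d_1 = (1=7/10, 2=3/10)
  d_2[1] = 7/10*5/6 + 3/10*2/3 = 47/60
  d_2[2] = 7/10*1/6 + 3/10*1/3 = 13/60
d_2 = (1=47/60, 2=13/60)
  d_3[1] = 47/60*5/6 + 13/60*2/3 = 287/360
  d_3[2] = 47/60*1/6 + 13/60*1/3 = 73/360
d_3 = (1=287/360, 2=73/360)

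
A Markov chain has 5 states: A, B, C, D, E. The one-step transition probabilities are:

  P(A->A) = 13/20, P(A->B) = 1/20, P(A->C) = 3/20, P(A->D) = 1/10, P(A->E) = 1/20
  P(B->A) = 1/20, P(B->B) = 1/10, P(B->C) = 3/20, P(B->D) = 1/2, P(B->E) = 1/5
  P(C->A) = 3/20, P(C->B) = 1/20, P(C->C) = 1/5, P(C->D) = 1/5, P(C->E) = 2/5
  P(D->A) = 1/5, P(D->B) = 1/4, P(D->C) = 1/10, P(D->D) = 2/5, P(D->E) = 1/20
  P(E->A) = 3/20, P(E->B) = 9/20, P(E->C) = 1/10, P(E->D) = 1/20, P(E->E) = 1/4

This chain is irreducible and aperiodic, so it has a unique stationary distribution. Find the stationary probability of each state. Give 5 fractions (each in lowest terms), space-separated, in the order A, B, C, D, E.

Answer: 19639/67517 11467/67517 9230/67517 16773/67517 10408/67517

Derivation:
The stationary distribution satisfies pi = pi * P, i.e.:
  pi_A = 13/20*pi_A + 1/20*pi_B + 3/20*pi_C + 1/5*pi_D + 3/20*pi_E
  pi_B = 1/20*pi_A + 1/10*pi_B + 1/20*pi_C + 1/4*pi_D + 9/20*pi_E
  pi_C = 3/20*pi_A + 3/20*pi_B + 1/5*pi_C + 1/10*pi_D + 1/10*pi_E
  pi_D = 1/10*pi_A + 1/2*pi_B + 1/5*pi_C + 2/5*pi_D + 1/20*pi_E
  pi_E = 1/20*pi_A + 1/5*pi_B + 2/5*pi_C + 1/20*pi_D + 1/4*pi_E
with normalization: pi_A + pi_B + pi_C + pi_D + pi_E = 1.

Using the first 4 balance equations plus normalization, the linear system A*pi = b is:
  [-7/20, 1/20, 3/20, 1/5, 3/20] . pi = 0
  [1/20, -9/10, 1/20, 1/4, 9/20] . pi = 0
  [3/20, 3/20, -4/5, 1/10, 1/10] . pi = 0
  [1/10, 1/2, 1/5, -3/5, 1/20] . pi = 0
  [1, 1, 1, 1, 1] . pi = 1

Solving yields:
  pi_A = 19639/67517
  pi_B = 11467/67517
  pi_C = 9230/67517
  pi_D = 16773/67517
  pi_E = 10408/67517

Verification (pi * P):
  19639/67517*13/20 + 11467/67517*1/20 + 9230/67517*3/20 + 16773/67517*1/5 + 10408/67517*3/20 = 19639/67517 = pi_A  (ok)
  19639/67517*1/20 + 11467/67517*1/10 + 9230/67517*1/20 + 16773/67517*1/4 + 10408/67517*9/20 = 11467/67517 = pi_B  (ok)
  19639/67517*3/20 + 11467/67517*3/20 + 9230/67517*1/5 + 16773/67517*1/10 + 10408/67517*1/10 = 9230/67517 = pi_C  (ok)
  19639/67517*1/10 + 11467/67517*1/2 + 9230/67517*1/5 + 16773/67517*2/5 + 10408/67517*1/20 = 16773/67517 = pi_D  (ok)
  19639/67517*1/20 + 11467/67517*1/5 + 9230/67517*2/5 + 16773/67517*1/20 + 10408/67517*1/4 = 10408/67517 = pi_E  (ok)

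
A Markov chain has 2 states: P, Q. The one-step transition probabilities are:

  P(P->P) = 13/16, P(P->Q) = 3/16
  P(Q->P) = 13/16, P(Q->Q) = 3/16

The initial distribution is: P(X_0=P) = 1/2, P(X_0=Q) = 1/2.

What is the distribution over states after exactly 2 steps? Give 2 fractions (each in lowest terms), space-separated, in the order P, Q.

Propagating the distribution step by step (d_{t+1} = d_t * P):
d_0 = (P=1/2, Q=1/2)
  d_1[P] = 1/2*13/16 + 1/2*13/16 = 13/16
  d_1[Q] = 1/2*3/16 + 1/2*3/16 = 3/16
d_1 = (P=13/16, Q=3/16)
  d_2[P] = 13/16*13/16 + 3/16*13/16 = 13/16
  d_2[Q] = 13/16*3/16 + 3/16*3/16 = 3/16
d_2 = (P=13/16, Q=3/16)

Answer: 13/16 3/16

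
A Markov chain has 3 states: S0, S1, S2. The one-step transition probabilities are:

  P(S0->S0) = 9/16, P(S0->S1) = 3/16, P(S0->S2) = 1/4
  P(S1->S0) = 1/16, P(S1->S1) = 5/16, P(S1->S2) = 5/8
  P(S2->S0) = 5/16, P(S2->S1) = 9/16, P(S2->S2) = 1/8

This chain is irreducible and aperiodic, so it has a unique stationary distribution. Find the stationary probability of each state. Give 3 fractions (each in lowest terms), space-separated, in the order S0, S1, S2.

The stationary distribution satisfies pi = pi * P, i.e.:
  pi_S0 = 9/16*pi_S0 + 1/16*pi_S1 + 5/16*pi_S2
  pi_S1 = 3/16*pi_S0 + 5/16*pi_S1 + 9/16*pi_S2
  pi_S2 = 1/4*pi_S0 + 5/8*pi_S1 + 1/8*pi_S2
with normalization: pi_S0 + pi_S1 + pi_S2 = 1.

Using the first 2 balance equations plus normalization, the linear system A*pi = b is:
  [-7/16, 1/16, 5/16] . pi = 0
  [3/16, -11/16, 9/16] . pi = 0
  [1, 1, 1] . pi = 1

Solving yields:
  pi_S0 = 8/27
  pi_S1 = 13/36
  pi_S2 = 37/108

Verification (pi * P):
  8/27*9/16 + 13/36*1/16 + 37/108*5/16 = 8/27 = pi_S0  (ok)
  8/27*3/16 + 13/36*5/16 + 37/108*9/16 = 13/36 = pi_S1  (ok)
  8/27*1/4 + 13/36*5/8 + 37/108*1/8 = 37/108 = pi_S2  (ok)

Answer: 8/27 13/36 37/108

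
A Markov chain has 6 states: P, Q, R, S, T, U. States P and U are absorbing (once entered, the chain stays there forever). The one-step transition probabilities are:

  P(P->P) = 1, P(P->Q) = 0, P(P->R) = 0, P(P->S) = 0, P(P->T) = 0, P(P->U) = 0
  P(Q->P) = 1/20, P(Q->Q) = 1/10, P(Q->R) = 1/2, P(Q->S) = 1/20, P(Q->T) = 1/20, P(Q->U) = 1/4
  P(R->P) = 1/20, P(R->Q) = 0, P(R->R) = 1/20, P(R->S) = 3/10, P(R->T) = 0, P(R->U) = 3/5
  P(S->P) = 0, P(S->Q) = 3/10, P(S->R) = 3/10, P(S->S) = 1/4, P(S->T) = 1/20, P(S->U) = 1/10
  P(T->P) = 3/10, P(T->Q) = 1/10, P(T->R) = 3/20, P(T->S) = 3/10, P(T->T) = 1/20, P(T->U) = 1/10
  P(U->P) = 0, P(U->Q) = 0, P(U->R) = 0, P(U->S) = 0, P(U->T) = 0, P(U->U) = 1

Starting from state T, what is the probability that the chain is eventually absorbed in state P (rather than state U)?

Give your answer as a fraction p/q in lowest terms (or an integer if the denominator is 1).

Answer: 13725/36164

Derivation:
Let a_i = P(absorbed in P | start in state i).
Boundary conditions: a_P = 1, a_U = 0.
For each transient state i, a_i = sum_j P(i->j) * a_j:
  a_Q = 1/20*a_P + 1/10*a_Q + 1/2*a_R + 1/20*a_S + 1/20*a_T + 1/4*a_U
  a_R = 1/20*a_P + 0*a_Q + 1/20*a_R + 3/10*a_S + 0*a_T + 3/5*a_U
  a_S = 0*a_P + 3/10*a_Q + 3/10*a_R + 1/4*a_S + 1/20*a_T + 1/10*a_U
  a_T = 3/10*a_P + 1/10*a_Q + 3/20*a_R + 3/10*a_S + 1/20*a_T + 1/10*a_U

Substituting a_P = 1 and a_U = 0, rearrange to (I - Q) a = r where r[i] = P(i -> P):
  [9/10, -1/2, -1/20, -1/20] . (a_Q, a_R, a_S, a_T) = 1/20
  [0, 19/20, -3/10, 0] . (a_Q, a_R, a_S, a_T) = 1/20
  [-3/10, -3/10, 3/4, -1/20] . (a_Q, a_R, a_S, a_T) = 0
  [-1/10, -3/20, -3/10, 19/20] . (a_Q, a_R, a_S, a_T) = 3/10

Solving yields:
  a_Q = 9555/72328
  a_R = 800/9041
  a_S = 2053/18082
  a_T = 13725/36164

Starting state is T, so the absorption probability is a_T = 13725/36164.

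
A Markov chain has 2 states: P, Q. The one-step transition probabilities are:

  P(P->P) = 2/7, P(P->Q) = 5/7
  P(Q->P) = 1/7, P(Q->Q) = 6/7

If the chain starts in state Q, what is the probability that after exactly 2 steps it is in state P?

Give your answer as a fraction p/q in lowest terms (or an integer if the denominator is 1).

Answer: 8/49

Derivation:
Computing P^2 by repeated multiplication:
P^1 =
  P: [2/7, 5/7]
  Q: [1/7, 6/7]
P^2 =
  P: [9/49, 40/49]
  Q: [8/49, 41/49]

(P^2)[Q -> P] = 8/49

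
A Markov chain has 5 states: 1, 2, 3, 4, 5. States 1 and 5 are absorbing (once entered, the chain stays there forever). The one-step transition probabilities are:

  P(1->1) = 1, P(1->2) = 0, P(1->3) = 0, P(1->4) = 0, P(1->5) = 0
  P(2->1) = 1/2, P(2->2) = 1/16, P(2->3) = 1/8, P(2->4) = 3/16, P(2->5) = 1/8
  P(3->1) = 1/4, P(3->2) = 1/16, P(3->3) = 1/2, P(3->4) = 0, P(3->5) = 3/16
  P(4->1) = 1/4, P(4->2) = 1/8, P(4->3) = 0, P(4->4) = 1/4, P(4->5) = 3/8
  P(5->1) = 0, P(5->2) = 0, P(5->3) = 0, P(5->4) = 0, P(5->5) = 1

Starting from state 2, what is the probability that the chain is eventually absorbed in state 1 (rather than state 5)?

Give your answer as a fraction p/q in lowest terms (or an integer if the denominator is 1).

Answer: 40/57

Derivation:
Let a_i = P(absorbed in 1 | start in state i).
Boundary conditions: a_1 = 1, a_5 = 0.
For each transient state i, a_i = sum_j P(i->j) * a_j:
  a_2 = 1/2*a_1 + 1/16*a_2 + 1/8*a_3 + 3/16*a_4 + 1/8*a_5
  a_3 = 1/4*a_1 + 1/16*a_2 + 1/2*a_3 + 0*a_4 + 3/16*a_5
  a_4 = 1/4*a_1 + 1/8*a_2 + 0*a_3 + 1/4*a_4 + 3/8*a_5

Substituting a_1 = 1 and a_5 = 0, rearrange to (I - Q) a = r where r[i] = P(i -> 1):
  [15/16, -1/8, -3/16] . (a_2, a_3, a_4) = 1/2
  [-1/16, 1/2, 0] . (a_2, a_3, a_4) = 1/4
  [-1/8, 0, 3/4] . (a_2, a_3, a_4) = 1/4

Solving yields:
  a_2 = 40/57
  a_3 = 67/114
  a_4 = 77/171

Starting state is 2, so the absorption probability is a_2 = 40/57.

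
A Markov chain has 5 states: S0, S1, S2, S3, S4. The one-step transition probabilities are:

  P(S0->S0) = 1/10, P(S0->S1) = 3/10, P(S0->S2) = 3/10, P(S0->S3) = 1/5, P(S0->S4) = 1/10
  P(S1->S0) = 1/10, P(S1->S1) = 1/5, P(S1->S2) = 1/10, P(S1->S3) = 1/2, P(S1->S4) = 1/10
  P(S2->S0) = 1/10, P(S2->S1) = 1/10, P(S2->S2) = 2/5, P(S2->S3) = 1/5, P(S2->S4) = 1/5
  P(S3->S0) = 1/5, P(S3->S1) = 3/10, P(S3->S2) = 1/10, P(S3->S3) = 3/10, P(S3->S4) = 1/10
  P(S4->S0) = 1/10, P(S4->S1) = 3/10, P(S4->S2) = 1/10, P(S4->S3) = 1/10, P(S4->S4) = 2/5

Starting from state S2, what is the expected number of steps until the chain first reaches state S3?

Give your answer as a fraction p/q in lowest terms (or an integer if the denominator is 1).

Let h_i = expected steps to first reach S3 from state i.
Boundary: h_S3 = 0.
First-step equations for the other states:
  h_S0 = 1 + 1/10*h_S0 + 3/10*h_S1 + 3/10*h_S2 + 1/5*h_S3 + 1/10*h_S4
  h_S1 = 1 + 1/10*h_S0 + 1/5*h_S1 + 1/10*h_S2 + 1/2*h_S3 + 1/10*h_S4
  h_S2 = 1 + 1/10*h_S0 + 1/10*h_S1 + 2/5*h_S2 + 1/5*h_S3 + 1/5*h_S4
  h_S4 = 1 + 1/10*h_S0 + 3/10*h_S1 + 1/10*h_S2 + 1/10*h_S3 + 2/5*h_S4

Substituting h_S3 = 0 and rearranging gives the linear system (I - Q) h = 1:
  [9/10, -3/10, -3/10, -1/10] . (h_S0, h_S1, h_S2, h_S4) = 1
  [-1/10, 4/5, -1/10, -1/10] . (h_S0, h_S1, h_S2, h_S4) = 1
  [-1/10, -1/10, 3/5, -1/5] . (h_S0, h_S1, h_S2, h_S4) = 1
  [-1/10, -3/10, -1/10, 3/5] . (h_S0, h_S1, h_S2, h_S4) = 1

Solving yields:
  h_S0 = 6870/1723
  h_S1 = 4900/1723
  h_S2 = 7400/1723
  h_S4 = 7700/1723

Starting state is S2, so the expected hitting time is h_S2 = 7400/1723.

Answer: 7400/1723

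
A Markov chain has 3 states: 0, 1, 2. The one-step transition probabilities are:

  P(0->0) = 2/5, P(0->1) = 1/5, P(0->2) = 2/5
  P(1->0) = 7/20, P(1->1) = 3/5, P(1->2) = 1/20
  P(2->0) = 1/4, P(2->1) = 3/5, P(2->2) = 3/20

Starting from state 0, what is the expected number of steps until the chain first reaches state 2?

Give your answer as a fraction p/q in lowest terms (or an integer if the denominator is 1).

Let h_i = expected steps to first reach 2 from state i.
Boundary: h_2 = 0.
First-step equations for the other states:
  h_0 = 1 + 2/5*h_0 + 1/5*h_1 + 2/5*h_2
  h_1 = 1 + 7/20*h_0 + 3/5*h_1 + 1/20*h_2

Substituting h_2 = 0 and rearranging gives the linear system (I - Q) h = 1:
  [3/5, -1/5] . (h_0, h_1) = 1
  [-7/20, 2/5] . (h_0, h_1) = 1

Solving yields:
  h_0 = 60/17
  h_1 = 95/17

Starting state is 0, so the expected hitting time is h_0 = 60/17.

Answer: 60/17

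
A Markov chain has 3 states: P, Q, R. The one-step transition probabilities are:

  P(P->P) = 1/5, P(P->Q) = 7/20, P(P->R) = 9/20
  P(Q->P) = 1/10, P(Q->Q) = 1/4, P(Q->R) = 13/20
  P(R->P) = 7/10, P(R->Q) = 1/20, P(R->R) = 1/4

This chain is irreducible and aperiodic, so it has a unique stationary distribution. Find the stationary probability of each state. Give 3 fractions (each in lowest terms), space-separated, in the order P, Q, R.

The stationary distribution satisfies pi = pi * P, i.e.:
  pi_P = 1/5*pi_P + 1/10*pi_Q + 7/10*pi_R
  pi_Q = 7/20*pi_P + 1/4*pi_Q + 1/20*pi_R
  pi_R = 9/20*pi_P + 13/20*pi_Q + 1/4*pi_R
with normalization: pi_P + pi_Q + pi_R = 1.

Using the first 2 balance equations plus normalization, the linear system A*pi = b is:
  [-4/5, 1/10, 7/10] . pi = 0
  [7/20, -3/4, 1/20] . pi = 0
  [1, 1, 1] . pi = 1

Solving yields:
  pi_P = 53/138
  pi_Q = 19/92
  pi_R = 113/276

Verification (pi * P):
  53/138*1/5 + 19/92*1/10 + 113/276*7/10 = 53/138 = pi_P  (ok)
  53/138*7/20 + 19/92*1/4 + 113/276*1/20 = 19/92 = pi_Q  (ok)
  53/138*9/20 + 19/92*13/20 + 113/276*1/4 = 113/276 = pi_R  (ok)

Answer: 53/138 19/92 113/276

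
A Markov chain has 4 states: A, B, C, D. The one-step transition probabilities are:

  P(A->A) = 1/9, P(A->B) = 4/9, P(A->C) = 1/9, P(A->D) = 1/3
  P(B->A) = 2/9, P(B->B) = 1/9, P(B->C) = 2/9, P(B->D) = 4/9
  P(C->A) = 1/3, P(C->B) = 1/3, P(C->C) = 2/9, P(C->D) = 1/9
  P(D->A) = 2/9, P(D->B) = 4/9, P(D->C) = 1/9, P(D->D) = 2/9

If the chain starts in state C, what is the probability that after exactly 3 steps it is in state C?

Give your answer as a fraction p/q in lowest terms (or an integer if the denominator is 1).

Answer: 40/243

Derivation:
Computing P^3 by repeated multiplication:
P^1 =
  A: [1/9, 4/9, 1/9, 1/3]
  B: [2/9, 1/9, 2/9, 4/9]
  C: [1/3, 1/3, 2/9, 1/9]
  D: [2/9, 4/9, 1/9, 2/9]
P^2 =
  A: [2/9, 23/81, 14/81, 26/81]
  B: [2/9, 31/81, 4/27, 20/81]
  C: [17/81, 25/81, 14/81, 25/81]
  D: [17/81, 23/81, 14/81, 1/3]
P^3 =
  A: [158/729, 241/729, 118/729, 212/729]
  B: [52/243, 73/243, 124/729, 230/729]
  C: [53/243, 235/729, 40/243, 215/729]
  D: [53/243, 241/729, 118/729, 211/729]

(P^3)[C -> C] = 40/243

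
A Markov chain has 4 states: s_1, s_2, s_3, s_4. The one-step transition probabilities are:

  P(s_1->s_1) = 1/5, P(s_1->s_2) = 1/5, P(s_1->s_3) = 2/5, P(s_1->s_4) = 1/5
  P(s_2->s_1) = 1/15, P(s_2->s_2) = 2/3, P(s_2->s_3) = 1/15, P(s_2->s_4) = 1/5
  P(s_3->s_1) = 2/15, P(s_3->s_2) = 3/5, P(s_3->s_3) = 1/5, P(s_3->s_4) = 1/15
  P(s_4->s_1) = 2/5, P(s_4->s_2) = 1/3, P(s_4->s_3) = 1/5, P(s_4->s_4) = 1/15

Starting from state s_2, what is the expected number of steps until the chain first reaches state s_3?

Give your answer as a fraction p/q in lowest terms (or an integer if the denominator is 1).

Let h_i = expected steps to first reach s_3 from state i.
Boundary: h_s_3 = 0.
First-step equations for the other states:
  h_s_1 = 1 + 1/5*h_s_1 + 1/5*h_s_2 + 2/5*h_s_3 + 1/5*h_s_4
  h_s_2 = 1 + 1/15*h_s_1 + 2/3*h_s_2 + 1/15*h_s_3 + 1/5*h_s_4
  h_s_4 = 1 + 2/5*h_s_1 + 1/3*h_s_2 + 1/5*h_s_3 + 1/15*h_s_4

Substituting h_s_3 = 0 and rearranging gives the linear system (I - Q) h = 1:
  [4/5, -1/5, -1/5] . (h_s_1, h_s_2, h_s_4) = 1
  [-1/15, 1/3, -1/5] . (h_s_1, h_s_2, h_s_4) = 1
  [-2/5, -1/3, 14/15] . (h_s_1, h_s_2, h_s_4) = 1

Solving yields:
  h_s_1 = 40/9
  h_s_2 = 65/9
  h_s_4 = 50/9

Starting state is s_2, so the expected hitting time is h_s_2 = 65/9.

Answer: 65/9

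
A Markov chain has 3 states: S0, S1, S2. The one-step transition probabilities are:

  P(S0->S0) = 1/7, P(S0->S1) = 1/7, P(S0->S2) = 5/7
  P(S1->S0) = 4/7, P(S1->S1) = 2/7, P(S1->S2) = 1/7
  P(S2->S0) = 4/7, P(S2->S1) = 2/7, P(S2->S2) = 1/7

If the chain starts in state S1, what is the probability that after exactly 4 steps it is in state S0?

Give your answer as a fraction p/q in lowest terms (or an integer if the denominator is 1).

Computing P^4 by repeated multiplication:
P^1 =
  S0: [1/7, 1/7, 5/7]
  S1: [4/7, 2/7, 1/7]
  S2: [4/7, 2/7, 1/7]
P^2 =
  S0: [25/49, 13/49, 11/49]
  S1: [16/49, 10/49, 23/49]
  S2: [16/49, 10/49, 23/49]
P^3 =
  S0: [121/343, 73/343, 149/343]
  S1: [148/343, 82/343, 113/343]
  S2: [148/343, 82/343, 113/343]
P^4 =
  S0: [1009/2401, 565/2401, 827/2401]
  S1: [928/2401, 538/2401, 935/2401]
  S2: [928/2401, 538/2401, 935/2401]

(P^4)[S1 -> S0] = 928/2401

Answer: 928/2401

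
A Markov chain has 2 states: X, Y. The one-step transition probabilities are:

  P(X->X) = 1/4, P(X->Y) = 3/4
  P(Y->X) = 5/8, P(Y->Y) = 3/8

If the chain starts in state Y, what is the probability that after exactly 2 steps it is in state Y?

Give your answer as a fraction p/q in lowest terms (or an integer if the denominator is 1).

Computing P^2 by repeated multiplication:
P^1 =
  X: [1/4, 3/4]
  Y: [5/8, 3/8]
P^2 =
  X: [17/32, 15/32]
  Y: [25/64, 39/64]

(P^2)[Y -> Y] = 39/64

Answer: 39/64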